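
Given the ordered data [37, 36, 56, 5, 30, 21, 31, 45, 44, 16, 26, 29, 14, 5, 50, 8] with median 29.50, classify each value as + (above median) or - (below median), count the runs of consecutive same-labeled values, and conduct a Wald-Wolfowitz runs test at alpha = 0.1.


Step 1: Compute median = 29.50; label A = above, B = below.
Labels in order: AAABABAAABBBBBAB  (n_A = 8, n_B = 8)
Step 2: Count runs R = 8.
Step 3: Under H0 (random ordering), E[R] = 2*n_A*n_B/(n_A+n_B) + 1 = 2*8*8/16 + 1 = 9.0000.
        Var[R] = 2*n_A*n_B*(2*n_A*n_B - n_A - n_B) / ((n_A+n_B)^2 * (n_A+n_B-1)) = 14336/3840 = 3.7333.
        SD[R] = 1.9322.
Step 4: Continuity-corrected z = (R + 0.5 - E[R]) / SD[R] = (8 + 0.5 - 9.0000) / 1.9322 = -0.2588.
Step 5: Two-sided p-value via normal approximation = 2*(1 - Phi(|z|)) = 0.795809.
Step 6: alpha = 0.1. fail to reject H0.

R = 8, z = -0.2588, p = 0.795809, fail to reject H0.


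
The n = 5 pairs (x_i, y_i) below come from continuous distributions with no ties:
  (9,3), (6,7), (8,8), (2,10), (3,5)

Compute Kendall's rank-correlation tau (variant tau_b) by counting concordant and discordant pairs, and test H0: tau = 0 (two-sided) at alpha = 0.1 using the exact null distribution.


Step 1: Enumerate the 10 unordered pairs (i,j) with i<j and classify each by sign(x_j-x_i) * sign(y_j-y_i).
  (1,2):dx=-3,dy=+4->D; (1,3):dx=-1,dy=+5->D; (1,4):dx=-7,dy=+7->D; (1,5):dx=-6,dy=+2->D
  (2,3):dx=+2,dy=+1->C; (2,4):dx=-4,dy=+3->D; (2,5):dx=-3,dy=-2->C; (3,4):dx=-6,dy=+2->D
  (3,5):dx=-5,dy=-3->C; (4,5):dx=+1,dy=-5->D
Step 2: C = 3, D = 7, total pairs = 10.
Step 3: tau = (C - D)/(n(n-1)/2) = (3 - 7)/10 = -0.400000.
Step 4: Exact two-sided p-value (enumerate n! = 120 permutations of y under H0): p = 0.483333.
Step 5: alpha = 0.1. fail to reject H0.

tau_b = -0.4000 (C=3, D=7), p = 0.483333, fail to reject H0.


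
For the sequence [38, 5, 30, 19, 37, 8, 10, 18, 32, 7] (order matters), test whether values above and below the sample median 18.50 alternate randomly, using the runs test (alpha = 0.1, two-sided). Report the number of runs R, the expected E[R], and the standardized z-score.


Step 1: Compute median = 18.50; label A = above, B = below.
Labels in order: ABAAABBBAB  (n_A = 5, n_B = 5)
Step 2: Count runs R = 6.
Step 3: Under H0 (random ordering), E[R] = 2*n_A*n_B/(n_A+n_B) + 1 = 2*5*5/10 + 1 = 6.0000.
        Var[R] = 2*n_A*n_B*(2*n_A*n_B - n_A - n_B) / ((n_A+n_B)^2 * (n_A+n_B-1)) = 2000/900 = 2.2222.
        SD[R] = 1.4907.
Step 4: R = E[R], so z = 0 with no continuity correction.
Step 5: Two-sided p-value via normal approximation = 2*(1 - Phi(|z|)) = 1.000000.
Step 6: alpha = 0.1. fail to reject H0.

R = 6, z = 0.0000, p = 1.000000, fail to reject H0.


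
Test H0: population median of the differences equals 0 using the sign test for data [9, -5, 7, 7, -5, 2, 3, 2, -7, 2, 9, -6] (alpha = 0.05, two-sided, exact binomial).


Step 1: Discard zero differences. Original n = 12; n_eff = number of nonzero differences = 12.
Nonzero differences (with sign): +9, -5, +7, +7, -5, +2, +3, +2, -7, +2, +9, -6
Step 2: Count signs: positive = 8, negative = 4.
Step 3: Under H0: P(positive) = 0.5, so the number of positives S ~ Bin(12, 0.5).
Step 4: Two-sided exact p-value = sum of Bin(12,0.5) probabilities at or below the observed probability = 0.387695.
Step 5: alpha = 0.05. fail to reject H0.

n_eff = 12, pos = 8, neg = 4, p = 0.387695, fail to reject H0.


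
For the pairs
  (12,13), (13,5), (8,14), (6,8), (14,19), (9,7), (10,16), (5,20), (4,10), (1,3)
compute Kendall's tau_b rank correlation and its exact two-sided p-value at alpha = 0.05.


Step 1: Enumerate the 45 unordered pairs (i,j) with i<j and classify each by sign(x_j-x_i) * sign(y_j-y_i).
  (1,2):dx=+1,dy=-8->D; (1,3):dx=-4,dy=+1->D; (1,4):dx=-6,dy=-5->C; (1,5):dx=+2,dy=+6->C
  (1,6):dx=-3,dy=-6->C; (1,7):dx=-2,dy=+3->D; (1,8):dx=-7,dy=+7->D; (1,9):dx=-8,dy=-3->C
  (1,10):dx=-11,dy=-10->C; (2,3):dx=-5,dy=+9->D; (2,4):dx=-7,dy=+3->D; (2,5):dx=+1,dy=+14->C
  (2,6):dx=-4,dy=+2->D; (2,7):dx=-3,dy=+11->D; (2,8):dx=-8,dy=+15->D; (2,9):dx=-9,dy=+5->D
  (2,10):dx=-12,dy=-2->C; (3,4):dx=-2,dy=-6->C; (3,5):dx=+6,dy=+5->C; (3,6):dx=+1,dy=-7->D
  (3,7):dx=+2,dy=+2->C; (3,8):dx=-3,dy=+6->D; (3,9):dx=-4,dy=-4->C; (3,10):dx=-7,dy=-11->C
  (4,5):dx=+8,dy=+11->C; (4,6):dx=+3,dy=-1->D; (4,7):dx=+4,dy=+8->C; (4,8):dx=-1,dy=+12->D
  (4,9):dx=-2,dy=+2->D; (4,10):dx=-5,dy=-5->C; (5,6):dx=-5,dy=-12->C; (5,7):dx=-4,dy=-3->C
  (5,8):dx=-9,dy=+1->D; (5,9):dx=-10,dy=-9->C; (5,10):dx=-13,dy=-16->C; (6,7):dx=+1,dy=+9->C
  (6,8):dx=-4,dy=+13->D; (6,9):dx=-5,dy=+3->D; (6,10):dx=-8,dy=-4->C; (7,8):dx=-5,dy=+4->D
  (7,9):dx=-6,dy=-6->C; (7,10):dx=-9,dy=-13->C; (8,9):dx=-1,dy=-10->C; (8,10):dx=-4,dy=-17->C
  (9,10):dx=-3,dy=-7->C
Step 2: C = 26, D = 19, total pairs = 45.
Step 3: tau = (C - D)/(n(n-1)/2) = (26 - 19)/45 = 0.155556.
Step 4: Exact two-sided p-value (enumerate n! = 3628800 permutations of y under H0): p = 0.600654.
Step 5: alpha = 0.05. fail to reject H0.

tau_b = 0.1556 (C=26, D=19), p = 0.600654, fail to reject H0.


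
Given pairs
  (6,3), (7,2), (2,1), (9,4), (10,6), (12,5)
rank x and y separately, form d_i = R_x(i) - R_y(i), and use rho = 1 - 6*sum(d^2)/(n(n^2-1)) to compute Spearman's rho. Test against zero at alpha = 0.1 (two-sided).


Step 1: Rank x and y separately (midranks; no ties here).
rank(x): 6->2, 7->3, 2->1, 9->4, 10->5, 12->6
rank(y): 3->3, 2->2, 1->1, 4->4, 6->6, 5->5
Step 2: d_i = R_x(i) - R_y(i); compute d_i^2.
  (2-3)^2=1, (3-2)^2=1, (1-1)^2=0, (4-4)^2=0, (5-6)^2=1, (6-5)^2=1
sum(d^2) = 4.
Step 3: rho = 1 - 6*4 / (6*(6^2 - 1)) = 1 - 24/210 = 0.885714.
Step 4: Under H0, t = rho * sqrt((n-2)/(1-rho^2)) = 3.8158 ~ t(4).
Step 5: Two-sided p-value from the t-distribution with 4 df = 0.018845.
Step 6: alpha = 0.1. reject H0.

rho = 0.8857, p = 0.018845, reject H0 at alpha = 0.1.


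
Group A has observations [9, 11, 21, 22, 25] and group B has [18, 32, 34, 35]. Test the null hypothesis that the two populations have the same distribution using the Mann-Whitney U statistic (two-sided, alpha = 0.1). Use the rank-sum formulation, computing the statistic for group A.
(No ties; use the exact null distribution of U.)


Step 1: Combine and sort all 9 observations; assign midranks.
sorted (value, group): (9,X), (11,X), (18,Y), (21,X), (22,X), (25,X), (32,Y), (34,Y), (35,Y)
ranks: 9->1, 11->2, 18->3, 21->4, 22->5, 25->6, 32->7, 34->8, 35->9
Step 2: Rank sum for X: R1 = 1 + 2 + 4 + 5 + 6 = 18.
Step 3: U_X = R1 - n1(n1+1)/2 = 18 - 5*6/2 = 18 - 15 = 3.
       U_Y = n1*n2 - U_X = 20 - 3 = 17.
Step 4: No ties, so the exact null distribution of U (based on enumerating the C(9,5) = 126 equally likely rank assignments) gives the two-sided p-value.
Step 5: p-value = 0.111111; compare to alpha = 0.1. fail to reject H0.

U_X = 3, p = 0.111111, fail to reject H0 at alpha = 0.1.


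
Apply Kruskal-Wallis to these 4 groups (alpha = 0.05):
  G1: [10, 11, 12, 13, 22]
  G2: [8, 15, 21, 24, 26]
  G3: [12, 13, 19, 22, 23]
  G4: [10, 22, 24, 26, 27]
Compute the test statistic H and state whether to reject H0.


Step 1: Combine all N = 20 observations and assign midranks.
sorted (value, group, rank): (8,G2,1), (10,G1,2.5), (10,G4,2.5), (11,G1,4), (12,G1,5.5), (12,G3,5.5), (13,G1,7.5), (13,G3,7.5), (15,G2,9), (19,G3,10), (21,G2,11), (22,G1,13), (22,G3,13), (22,G4,13), (23,G3,15), (24,G2,16.5), (24,G4,16.5), (26,G2,18.5), (26,G4,18.5), (27,G4,20)
Step 2: Sum ranks within each group.
R_1 = 32.5 (n_1 = 5)
R_2 = 56 (n_2 = 5)
R_3 = 51 (n_3 = 5)
R_4 = 70.5 (n_4 = 5)
Step 3: H = 12/(N(N+1)) * sum(R_i^2/n_i) - 3(N+1)
     = 12/(20*21) * (32.5^2/5 + 56^2/5 + 51^2/5 + 70.5^2/5) - 3*21
     = 0.028571 * 2352.7 - 63
     = 4.220000.
Step 4: Ties present; correction factor C = 1 - 54/(20^3 - 20) = 0.993233. Corrected H = 4.220000 / 0.993233 = 4.248751.
Step 5: Under H0, H ~ chi^2(3); p-value = 0.235826.
Step 6: alpha = 0.05. fail to reject H0.

H = 4.2488, df = 3, p = 0.235826, fail to reject H0.


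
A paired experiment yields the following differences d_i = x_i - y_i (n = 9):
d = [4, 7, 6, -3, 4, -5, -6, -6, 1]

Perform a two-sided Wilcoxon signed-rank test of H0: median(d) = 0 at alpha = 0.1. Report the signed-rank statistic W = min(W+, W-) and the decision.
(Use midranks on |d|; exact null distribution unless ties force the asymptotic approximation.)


Step 1: Drop any zero differences (none here) and take |d_i|.
|d| = [4, 7, 6, 3, 4, 5, 6, 6, 1]
Step 2: Midrank |d_i| (ties get averaged ranks).
ranks: |4|->3.5, |7|->9, |6|->7, |3|->2, |4|->3.5, |5|->5, |6|->7, |6|->7, |1|->1
Step 3: Attach original signs; sum ranks with positive sign and with negative sign.
W+ = 3.5 + 9 + 7 + 3.5 + 1 = 24
W- = 2 + 5 + 7 + 7 = 21
(Check: W+ + W- = 45 should equal n(n+1)/2 = 45.)
Step 4: Test statistic W = min(W+, W-) = 21.
Step 5: Ties in |d|, so use the tie-corrected normal approximation.
        E[W] = n(n+1)/4 = 9*10/4 = 22.5.
        Tie groups: |d|=4 (t=2), |d|=6 (t=3); sum(t^3 - t) = 30.
        Var[W] = n(n+1)(2n+1)/24 - sum(t^3-t)/48 = 1710/24 - 30/48 = 70.625.
        z = (W - E[W]) / sqrt(Var[W]) = (21 - 22.5) / 8.4039 = -0.1785.
        Two-sided p = 2*Phi(z) = 0.858339.
Step 6: alpha = 0.1. fail to reject H0.

W+ = 24, W- = 21, W = min = 21, p = 0.858339, fail to reject H0.


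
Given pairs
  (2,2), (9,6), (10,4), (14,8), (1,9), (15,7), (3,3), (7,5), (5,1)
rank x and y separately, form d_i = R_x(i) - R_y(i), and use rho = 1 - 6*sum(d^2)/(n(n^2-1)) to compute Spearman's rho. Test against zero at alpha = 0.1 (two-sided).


Step 1: Rank x and y separately (midranks; no ties here).
rank(x): 2->2, 9->6, 10->7, 14->8, 1->1, 15->9, 3->3, 7->5, 5->4
rank(y): 2->2, 6->6, 4->4, 8->8, 9->9, 7->7, 3->3, 5->5, 1->1
Step 2: d_i = R_x(i) - R_y(i); compute d_i^2.
  (2-2)^2=0, (6-6)^2=0, (7-4)^2=9, (8-8)^2=0, (1-9)^2=64, (9-7)^2=4, (3-3)^2=0, (5-5)^2=0, (4-1)^2=9
sum(d^2) = 86.
Step 3: rho = 1 - 6*86 / (9*(9^2 - 1)) = 1 - 516/720 = 0.283333.
Step 4: Under H0, t = rho * sqrt((n-2)/(1-rho^2)) = 0.7817 ~ t(7).
Step 5: Two-sided p-value from the t-distribution with 7 df = 0.460030.
Step 6: alpha = 0.1. fail to reject H0.

rho = 0.2833, p = 0.460030, fail to reject H0 at alpha = 0.1.


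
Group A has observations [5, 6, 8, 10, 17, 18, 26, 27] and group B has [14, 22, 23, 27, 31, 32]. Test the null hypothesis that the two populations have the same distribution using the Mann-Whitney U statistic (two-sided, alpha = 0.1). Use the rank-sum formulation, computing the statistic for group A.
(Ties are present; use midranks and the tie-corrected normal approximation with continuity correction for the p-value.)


Step 1: Combine and sort all 14 observations; assign midranks.
sorted (value, group): (5,X), (6,X), (8,X), (10,X), (14,Y), (17,X), (18,X), (22,Y), (23,Y), (26,X), (27,X), (27,Y), (31,Y), (32,Y)
ranks: 5->1, 6->2, 8->3, 10->4, 14->5, 17->6, 18->7, 22->8, 23->9, 26->10, 27->11.5, 27->11.5, 31->13, 32->14
Step 2: Rank sum for X: R1 = 1 + 2 + 3 + 4 + 6 + 7 + 10 + 11.5 = 44.5.
Step 3: U_X = R1 - n1(n1+1)/2 = 44.5 - 8*9/2 = 44.5 - 36 = 8.5.
       U_Y = n1*n2 - U_X = 48 - 8.5 = 39.5.
Step 4: Ties are present, so use the tie-corrected normal approximation (with continuity correction) for the p-value.
Step 5: p-value = 0.052547; compare to alpha = 0.1. reject H0.

U_X = 8.5, p = 0.052547, reject H0 at alpha = 0.1.


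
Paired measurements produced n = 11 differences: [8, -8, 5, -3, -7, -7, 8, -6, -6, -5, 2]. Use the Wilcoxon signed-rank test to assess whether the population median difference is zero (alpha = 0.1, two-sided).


Step 1: Drop any zero differences (none here) and take |d_i|.
|d| = [8, 8, 5, 3, 7, 7, 8, 6, 6, 5, 2]
Step 2: Midrank |d_i| (ties get averaged ranks).
ranks: |8|->10, |8|->10, |5|->3.5, |3|->2, |7|->7.5, |7|->7.5, |8|->10, |6|->5.5, |6|->5.5, |5|->3.5, |2|->1
Step 3: Attach original signs; sum ranks with positive sign and with negative sign.
W+ = 10 + 3.5 + 10 + 1 = 24.5
W- = 10 + 2 + 7.5 + 7.5 + 5.5 + 5.5 + 3.5 = 41.5
(Check: W+ + W- = 66 should equal n(n+1)/2 = 66.)
Step 4: Test statistic W = min(W+, W-) = 24.5.
Step 5: Ties in |d|, so use the tie-corrected normal approximation.
        E[W] = n(n+1)/4 = 11*12/4 = 33.
        Tie groups: |d|=5 (t=2), |d|=6 (t=2), |d|=7 (t=2), |d|=8 (t=3); sum(t^3 - t) = 42.
        Var[W] = n(n+1)(2n+1)/24 - sum(t^3-t)/48 = 3036/24 - 42/48 = 125.625.
        z = (W - E[W]) / sqrt(Var[W]) = (24.5 - 33) / 11.2083 = -0.7584.
        Two-sided p = 2*Phi(z) = 0.448230.
Step 6: alpha = 0.1. fail to reject H0.

W+ = 24.5, W- = 41.5, W = min = 24.5, p = 0.448230, fail to reject H0.


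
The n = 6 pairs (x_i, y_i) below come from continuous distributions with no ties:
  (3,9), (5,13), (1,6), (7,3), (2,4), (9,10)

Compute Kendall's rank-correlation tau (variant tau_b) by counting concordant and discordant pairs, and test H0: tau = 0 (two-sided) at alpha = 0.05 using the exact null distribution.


Step 1: Enumerate the 15 unordered pairs (i,j) with i<j and classify each by sign(x_j-x_i) * sign(y_j-y_i).
  (1,2):dx=+2,dy=+4->C; (1,3):dx=-2,dy=-3->C; (1,4):dx=+4,dy=-6->D; (1,5):dx=-1,dy=-5->C
  (1,6):dx=+6,dy=+1->C; (2,3):dx=-4,dy=-7->C; (2,4):dx=+2,dy=-10->D; (2,5):dx=-3,dy=-9->C
  (2,6):dx=+4,dy=-3->D; (3,4):dx=+6,dy=-3->D; (3,5):dx=+1,dy=-2->D; (3,6):dx=+8,dy=+4->C
  (4,5):dx=-5,dy=+1->D; (4,6):dx=+2,dy=+7->C; (5,6):dx=+7,dy=+6->C
Step 2: C = 9, D = 6, total pairs = 15.
Step 3: tau = (C - D)/(n(n-1)/2) = (9 - 6)/15 = 0.200000.
Step 4: Exact two-sided p-value (enumerate n! = 720 permutations of y under H0): p = 0.719444.
Step 5: alpha = 0.05. fail to reject H0.

tau_b = 0.2000 (C=9, D=6), p = 0.719444, fail to reject H0.


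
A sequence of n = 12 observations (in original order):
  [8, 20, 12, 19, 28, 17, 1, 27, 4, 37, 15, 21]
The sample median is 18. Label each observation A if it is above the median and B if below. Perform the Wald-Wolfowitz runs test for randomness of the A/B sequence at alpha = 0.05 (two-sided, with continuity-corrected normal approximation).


Step 1: Compute median = 18; label A = above, B = below.
Labels in order: BABAABBABABA  (n_A = 6, n_B = 6)
Step 2: Count runs R = 10.
Step 3: Under H0 (random ordering), E[R] = 2*n_A*n_B/(n_A+n_B) + 1 = 2*6*6/12 + 1 = 7.0000.
        Var[R] = 2*n_A*n_B*(2*n_A*n_B - n_A - n_B) / ((n_A+n_B)^2 * (n_A+n_B-1)) = 4320/1584 = 2.7273.
        SD[R] = 1.6514.
Step 4: Continuity-corrected z = (R - 0.5 - E[R]) / SD[R] = (10 - 0.5 - 7.0000) / 1.6514 = 1.5138.
Step 5: Two-sided p-value via normal approximation = 2*(1 - Phi(|z|)) = 0.130070.
Step 6: alpha = 0.05. fail to reject H0.

R = 10, z = 1.5138, p = 0.130070, fail to reject H0.


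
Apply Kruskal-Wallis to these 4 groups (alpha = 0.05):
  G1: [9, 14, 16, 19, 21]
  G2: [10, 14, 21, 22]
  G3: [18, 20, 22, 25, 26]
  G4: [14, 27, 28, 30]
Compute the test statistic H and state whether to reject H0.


Step 1: Combine all N = 18 observations and assign midranks.
sorted (value, group, rank): (9,G1,1), (10,G2,2), (14,G1,4), (14,G2,4), (14,G4,4), (16,G1,6), (18,G3,7), (19,G1,8), (20,G3,9), (21,G1,10.5), (21,G2,10.5), (22,G2,12.5), (22,G3,12.5), (25,G3,14), (26,G3,15), (27,G4,16), (28,G4,17), (30,G4,18)
Step 2: Sum ranks within each group.
R_1 = 29.5 (n_1 = 5)
R_2 = 29 (n_2 = 4)
R_3 = 57.5 (n_3 = 5)
R_4 = 55 (n_4 = 4)
Step 3: H = 12/(N(N+1)) * sum(R_i^2/n_i) - 3(N+1)
     = 12/(18*19) * (29.5^2/5 + 29^2/4 + 57.5^2/5 + 55^2/4) - 3*19
     = 0.035088 * 1801.8 - 57
     = 6.221053.
Step 4: Ties present; correction factor C = 1 - 36/(18^3 - 18) = 0.993808. Corrected H = 6.221053 / 0.993808 = 6.259813.
Step 5: Under H0, H ~ chi^2(3); p-value = 0.099632.
Step 6: alpha = 0.05. fail to reject H0.

H = 6.2598, df = 3, p = 0.099632, fail to reject H0.


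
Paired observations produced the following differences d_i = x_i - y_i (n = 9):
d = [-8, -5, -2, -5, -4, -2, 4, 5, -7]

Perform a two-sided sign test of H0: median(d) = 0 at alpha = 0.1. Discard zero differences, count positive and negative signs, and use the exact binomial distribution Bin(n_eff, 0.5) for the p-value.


Step 1: Discard zero differences. Original n = 9; n_eff = number of nonzero differences = 9.
Nonzero differences (with sign): -8, -5, -2, -5, -4, -2, +4, +5, -7
Step 2: Count signs: positive = 2, negative = 7.
Step 3: Under H0: P(positive) = 0.5, so the number of positives S ~ Bin(9, 0.5).
Step 4: Two-sided exact p-value = sum of Bin(9,0.5) probabilities at or below the observed probability = 0.179688.
Step 5: alpha = 0.1. fail to reject H0.

n_eff = 9, pos = 2, neg = 7, p = 0.179688, fail to reject H0.


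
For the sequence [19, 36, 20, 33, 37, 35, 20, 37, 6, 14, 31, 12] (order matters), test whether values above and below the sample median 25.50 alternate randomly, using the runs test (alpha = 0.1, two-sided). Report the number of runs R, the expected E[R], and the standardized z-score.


Step 1: Compute median = 25.50; label A = above, B = below.
Labels in order: BABAAABABBAB  (n_A = 6, n_B = 6)
Step 2: Count runs R = 9.
Step 3: Under H0 (random ordering), E[R] = 2*n_A*n_B/(n_A+n_B) + 1 = 2*6*6/12 + 1 = 7.0000.
        Var[R] = 2*n_A*n_B*(2*n_A*n_B - n_A - n_B) / ((n_A+n_B)^2 * (n_A+n_B-1)) = 4320/1584 = 2.7273.
        SD[R] = 1.6514.
Step 4: Continuity-corrected z = (R - 0.5 - E[R]) / SD[R] = (9 - 0.5 - 7.0000) / 1.6514 = 0.9083.
Step 5: Two-sided p-value via normal approximation = 2*(1 - Phi(|z|)) = 0.363722.
Step 6: alpha = 0.1. fail to reject H0.

R = 9, z = 0.9083, p = 0.363722, fail to reject H0.


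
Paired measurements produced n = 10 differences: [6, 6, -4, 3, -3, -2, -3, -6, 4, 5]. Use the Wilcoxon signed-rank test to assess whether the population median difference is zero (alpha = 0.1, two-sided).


Step 1: Drop any zero differences (none here) and take |d_i|.
|d| = [6, 6, 4, 3, 3, 2, 3, 6, 4, 5]
Step 2: Midrank |d_i| (ties get averaged ranks).
ranks: |6|->9, |6|->9, |4|->5.5, |3|->3, |3|->3, |2|->1, |3|->3, |6|->9, |4|->5.5, |5|->7
Step 3: Attach original signs; sum ranks with positive sign and with negative sign.
W+ = 9 + 9 + 3 + 5.5 + 7 = 33.5
W- = 5.5 + 3 + 1 + 3 + 9 = 21.5
(Check: W+ + W- = 55 should equal n(n+1)/2 = 55.)
Step 4: Test statistic W = min(W+, W-) = 21.5.
Step 5: Ties in |d|, so use the tie-corrected normal approximation.
        E[W] = n(n+1)/4 = 10*11/4 = 27.5.
        Tie groups: |d|=3 (t=3), |d|=4 (t=2), |d|=6 (t=3); sum(t^3 - t) = 54.
        Var[W] = n(n+1)(2n+1)/24 - sum(t^3-t)/48 = 2310/24 - 54/48 = 95.125.
        z = (W - E[W]) / sqrt(Var[W]) = (21.5 - 27.5) / 9.7532 = -0.6152.
        Two-sided p = 2*Phi(z) = 0.538434.
Step 6: alpha = 0.1. fail to reject H0.

W+ = 33.5, W- = 21.5, W = min = 21.5, p = 0.538434, fail to reject H0.


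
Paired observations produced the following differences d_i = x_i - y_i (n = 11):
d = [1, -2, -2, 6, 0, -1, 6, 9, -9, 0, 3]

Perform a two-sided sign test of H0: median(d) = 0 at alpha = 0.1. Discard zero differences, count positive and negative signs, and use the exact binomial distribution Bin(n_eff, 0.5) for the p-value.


Step 1: Discard zero differences. Original n = 11; n_eff = number of nonzero differences = 9.
Nonzero differences (with sign): +1, -2, -2, +6, -1, +6, +9, -9, +3
Step 2: Count signs: positive = 5, negative = 4.
Step 3: Under H0: P(positive) = 0.5, so the number of positives S ~ Bin(9, 0.5).
Step 4: Two-sided exact p-value = sum of Bin(9,0.5) probabilities at or below the observed probability = 1.000000.
Step 5: alpha = 0.1. fail to reject H0.

n_eff = 9, pos = 5, neg = 4, p = 1.000000, fail to reject H0.


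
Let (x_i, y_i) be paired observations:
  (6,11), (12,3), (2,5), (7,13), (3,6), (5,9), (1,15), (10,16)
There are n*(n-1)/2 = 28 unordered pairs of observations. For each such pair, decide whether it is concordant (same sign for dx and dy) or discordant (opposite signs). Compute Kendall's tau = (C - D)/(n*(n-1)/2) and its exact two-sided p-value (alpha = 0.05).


Step 1: Enumerate the 28 unordered pairs (i,j) with i<j and classify each by sign(x_j-x_i) * sign(y_j-y_i).
  (1,2):dx=+6,dy=-8->D; (1,3):dx=-4,dy=-6->C; (1,4):dx=+1,dy=+2->C; (1,5):dx=-3,dy=-5->C
  (1,6):dx=-1,dy=-2->C; (1,7):dx=-5,dy=+4->D; (1,8):dx=+4,dy=+5->C; (2,3):dx=-10,dy=+2->D
  (2,4):dx=-5,dy=+10->D; (2,5):dx=-9,dy=+3->D; (2,6):dx=-7,dy=+6->D; (2,7):dx=-11,dy=+12->D
  (2,8):dx=-2,dy=+13->D; (3,4):dx=+5,dy=+8->C; (3,5):dx=+1,dy=+1->C; (3,6):dx=+3,dy=+4->C
  (3,7):dx=-1,dy=+10->D; (3,8):dx=+8,dy=+11->C; (4,5):dx=-4,dy=-7->C; (4,6):dx=-2,dy=-4->C
  (4,7):dx=-6,dy=+2->D; (4,8):dx=+3,dy=+3->C; (5,6):dx=+2,dy=+3->C; (5,7):dx=-2,dy=+9->D
  (5,8):dx=+7,dy=+10->C; (6,7):dx=-4,dy=+6->D; (6,8):dx=+5,dy=+7->C; (7,8):dx=+9,dy=+1->C
Step 2: C = 16, D = 12, total pairs = 28.
Step 3: tau = (C - D)/(n(n-1)/2) = (16 - 12)/28 = 0.142857.
Step 4: Exact two-sided p-value (enumerate n! = 40320 permutations of y under H0): p = 0.719544.
Step 5: alpha = 0.05. fail to reject H0.

tau_b = 0.1429 (C=16, D=12), p = 0.719544, fail to reject H0.


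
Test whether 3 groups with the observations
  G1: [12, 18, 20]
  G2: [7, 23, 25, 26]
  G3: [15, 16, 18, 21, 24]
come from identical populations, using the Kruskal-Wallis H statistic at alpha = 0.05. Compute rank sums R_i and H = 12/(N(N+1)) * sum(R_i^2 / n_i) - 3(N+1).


Step 1: Combine all N = 12 observations and assign midranks.
sorted (value, group, rank): (7,G2,1), (12,G1,2), (15,G3,3), (16,G3,4), (18,G1,5.5), (18,G3,5.5), (20,G1,7), (21,G3,8), (23,G2,9), (24,G3,10), (25,G2,11), (26,G2,12)
Step 2: Sum ranks within each group.
R_1 = 14.5 (n_1 = 3)
R_2 = 33 (n_2 = 4)
R_3 = 30.5 (n_3 = 5)
Step 3: H = 12/(N(N+1)) * sum(R_i^2/n_i) - 3(N+1)
     = 12/(12*13) * (14.5^2/3 + 33^2/4 + 30.5^2/5) - 3*13
     = 0.076923 * 528.383 - 39
     = 1.644872.
Step 4: Ties present; correction factor C = 1 - 6/(12^3 - 12) = 0.996503. Corrected H = 1.644872 / 0.996503 = 1.650643.
Step 5: Under H0, H ~ chi^2(2); p-value = 0.438094.
Step 6: alpha = 0.05. fail to reject H0.

H = 1.6506, df = 2, p = 0.438094, fail to reject H0.


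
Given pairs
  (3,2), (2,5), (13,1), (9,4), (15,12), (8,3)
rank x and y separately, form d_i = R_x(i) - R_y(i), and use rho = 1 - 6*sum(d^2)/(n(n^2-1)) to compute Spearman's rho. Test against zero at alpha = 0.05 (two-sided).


Step 1: Rank x and y separately (midranks; no ties here).
rank(x): 3->2, 2->1, 13->5, 9->4, 15->6, 8->3
rank(y): 2->2, 5->5, 1->1, 4->4, 12->6, 3->3
Step 2: d_i = R_x(i) - R_y(i); compute d_i^2.
  (2-2)^2=0, (1-5)^2=16, (5-1)^2=16, (4-4)^2=0, (6-6)^2=0, (3-3)^2=0
sum(d^2) = 32.
Step 3: rho = 1 - 6*32 / (6*(6^2 - 1)) = 1 - 192/210 = 0.085714.
Step 4: Under H0, t = rho * sqrt((n-2)/(1-rho^2)) = 0.1721 ~ t(4).
Step 5: Two-sided p-value from the t-distribution with 4 df = 0.871743.
Step 6: alpha = 0.05. fail to reject H0.

rho = 0.0857, p = 0.871743, fail to reject H0 at alpha = 0.05.


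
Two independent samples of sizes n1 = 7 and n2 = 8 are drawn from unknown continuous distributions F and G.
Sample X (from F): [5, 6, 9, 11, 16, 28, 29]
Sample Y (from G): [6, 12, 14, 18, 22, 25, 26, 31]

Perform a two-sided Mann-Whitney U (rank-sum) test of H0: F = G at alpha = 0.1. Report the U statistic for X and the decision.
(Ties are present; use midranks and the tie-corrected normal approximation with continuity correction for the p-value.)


Step 1: Combine and sort all 15 observations; assign midranks.
sorted (value, group): (5,X), (6,X), (6,Y), (9,X), (11,X), (12,Y), (14,Y), (16,X), (18,Y), (22,Y), (25,Y), (26,Y), (28,X), (29,X), (31,Y)
ranks: 5->1, 6->2.5, 6->2.5, 9->4, 11->5, 12->6, 14->7, 16->8, 18->9, 22->10, 25->11, 26->12, 28->13, 29->14, 31->15
Step 2: Rank sum for X: R1 = 1 + 2.5 + 4 + 5 + 8 + 13 + 14 = 47.5.
Step 3: U_X = R1 - n1(n1+1)/2 = 47.5 - 7*8/2 = 47.5 - 28 = 19.5.
       U_Y = n1*n2 - U_X = 56 - 19.5 = 36.5.
Step 4: Ties are present, so use the tie-corrected normal approximation (with continuity correction) for the p-value.
Step 5: p-value = 0.354109; compare to alpha = 0.1. fail to reject H0.

U_X = 19.5, p = 0.354109, fail to reject H0 at alpha = 0.1.


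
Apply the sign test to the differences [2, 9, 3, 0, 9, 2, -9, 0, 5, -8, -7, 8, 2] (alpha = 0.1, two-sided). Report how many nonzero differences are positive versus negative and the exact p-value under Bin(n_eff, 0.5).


Step 1: Discard zero differences. Original n = 13; n_eff = number of nonzero differences = 11.
Nonzero differences (with sign): +2, +9, +3, +9, +2, -9, +5, -8, -7, +8, +2
Step 2: Count signs: positive = 8, negative = 3.
Step 3: Under H0: P(positive) = 0.5, so the number of positives S ~ Bin(11, 0.5).
Step 4: Two-sided exact p-value = sum of Bin(11,0.5) probabilities at or below the observed probability = 0.226562.
Step 5: alpha = 0.1. fail to reject H0.

n_eff = 11, pos = 8, neg = 3, p = 0.226562, fail to reject H0.


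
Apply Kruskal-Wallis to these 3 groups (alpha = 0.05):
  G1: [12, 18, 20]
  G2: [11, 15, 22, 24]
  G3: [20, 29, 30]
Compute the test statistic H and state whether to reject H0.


Step 1: Combine all N = 10 observations and assign midranks.
sorted (value, group, rank): (11,G2,1), (12,G1,2), (15,G2,3), (18,G1,4), (20,G1,5.5), (20,G3,5.5), (22,G2,7), (24,G2,8), (29,G3,9), (30,G3,10)
Step 2: Sum ranks within each group.
R_1 = 11.5 (n_1 = 3)
R_2 = 19 (n_2 = 4)
R_3 = 24.5 (n_3 = 3)
Step 3: H = 12/(N(N+1)) * sum(R_i^2/n_i) - 3(N+1)
     = 12/(10*11) * (11.5^2/3 + 19^2/4 + 24.5^2/3) - 3*11
     = 0.109091 * 334.417 - 33
     = 3.481818.
Step 4: Ties present; correction factor C = 1 - 6/(10^3 - 10) = 0.993939. Corrected H = 3.481818 / 0.993939 = 3.503049.
Step 5: Under H0, H ~ chi^2(2); p-value = 0.173509.
Step 6: alpha = 0.05. fail to reject H0.

H = 3.5030, df = 2, p = 0.173509, fail to reject H0.


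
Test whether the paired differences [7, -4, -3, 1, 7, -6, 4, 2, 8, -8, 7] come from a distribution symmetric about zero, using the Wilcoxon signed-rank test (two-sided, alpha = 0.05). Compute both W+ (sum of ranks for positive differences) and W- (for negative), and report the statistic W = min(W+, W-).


Step 1: Drop any zero differences (none here) and take |d_i|.
|d| = [7, 4, 3, 1, 7, 6, 4, 2, 8, 8, 7]
Step 2: Midrank |d_i| (ties get averaged ranks).
ranks: |7|->8, |4|->4.5, |3|->3, |1|->1, |7|->8, |6|->6, |4|->4.5, |2|->2, |8|->10.5, |8|->10.5, |7|->8
Step 3: Attach original signs; sum ranks with positive sign and with negative sign.
W+ = 8 + 1 + 8 + 4.5 + 2 + 10.5 + 8 = 42
W- = 4.5 + 3 + 6 + 10.5 = 24
(Check: W+ + W- = 66 should equal n(n+1)/2 = 66.)
Step 4: Test statistic W = min(W+, W-) = 24.
Step 5: Ties in |d|, so use the tie-corrected normal approximation.
        E[W] = n(n+1)/4 = 11*12/4 = 33.
        Tie groups: |d|=4 (t=2), |d|=7 (t=3), |d|=8 (t=2); sum(t^3 - t) = 36.
        Var[W] = n(n+1)(2n+1)/24 - sum(t^3-t)/48 = 3036/24 - 36/48 = 125.75.
        z = (W - E[W]) / sqrt(Var[W]) = (24 - 33) / 11.2138 = -0.8026.
        Two-sided p = 2*Phi(z) = 0.422217.
Step 6: alpha = 0.05. fail to reject H0.

W+ = 42, W- = 24, W = min = 24, p = 0.422217, fail to reject H0.


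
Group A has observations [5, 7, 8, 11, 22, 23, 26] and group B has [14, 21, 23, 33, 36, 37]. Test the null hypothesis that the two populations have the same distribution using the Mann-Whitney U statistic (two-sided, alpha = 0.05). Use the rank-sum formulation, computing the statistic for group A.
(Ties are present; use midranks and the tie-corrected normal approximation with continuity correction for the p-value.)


Step 1: Combine and sort all 13 observations; assign midranks.
sorted (value, group): (5,X), (7,X), (8,X), (11,X), (14,Y), (21,Y), (22,X), (23,X), (23,Y), (26,X), (33,Y), (36,Y), (37,Y)
ranks: 5->1, 7->2, 8->3, 11->4, 14->5, 21->6, 22->7, 23->8.5, 23->8.5, 26->10, 33->11, 36->12, 37->13
Step 2: Rank sum for X: R1 = 1 + 2 + 3 + 4 + 7 + 8.5 + 10 = 35.5.
Step 3: U_X = R1 - n1(n1+1)/2 = 35.5 - 7*8/2 = 35.5 - 28 = 7.5.
       U_Y = n1*n2 - U_X = 42 - 7.5 = 34.5.
Step 4: Ties are present, so use the tie-corrected normal approximation (with continuity correction) for the p-value.
Step 5: p-value = 0.062928; compare to alpha = 0.05. fail to reject H0.

U_X = 7.5, p = 0.062928, fail to reject H0 at alpha = 0.05.


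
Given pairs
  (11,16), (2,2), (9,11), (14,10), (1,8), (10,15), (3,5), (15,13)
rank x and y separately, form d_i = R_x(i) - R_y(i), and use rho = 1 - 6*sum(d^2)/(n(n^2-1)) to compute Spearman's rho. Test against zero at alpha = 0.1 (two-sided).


Step 1: Rank x and y separately (midranks; no ties here).
rank(x): 11->6, 2->2, 9->4, 14->7, 1->1, 10->5, 3->3, 15->8
rank(y): 16->8, 2->1, 11->5, 10->4, 8->3, 15->7, 5->2, 13->6
Step 2: d_i = R_x(i) - R_y(i); compute d_i^2.
  (6-8)^2=4, (2-1)^2=1, (4-5)^2=1, (7-4)^2=9, (1-3)^2=4, (5-7)^2=4, (3-2)^2=1, (8-6)^2=4
sum(d^2) = 28.
Step 3: rho = 1 - 6*28 / (8*(8^2 - 1)) = 1 - 168/504 = 0.666667.
Step 4: Under H0, t = rho * sqrt((n-2)/(1-rho^2)) = 2.1909 ~ t(6).
Step 5: Two-sided p-value from the t-distribution with 6 df = 0.070988.
Step 6: alpha = 0.1. reject H0.

rho = 0.6667, p = 0.070988, reject H0 at alpha = 0.1.


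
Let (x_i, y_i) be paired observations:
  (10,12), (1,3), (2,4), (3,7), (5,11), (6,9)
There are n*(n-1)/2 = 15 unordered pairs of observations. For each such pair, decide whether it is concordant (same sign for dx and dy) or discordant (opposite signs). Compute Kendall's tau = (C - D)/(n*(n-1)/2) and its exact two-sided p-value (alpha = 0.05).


Step 1: Enumerate the 15 unordered pairs (i,j) with i<j and classify each by sign(x_j-x_i) * sign(y_j-y_i).
  (1,2):dx=-9,dy=-9->C; (1,3):dx=-8,dy=-8->C; (1,4):dx=-7,dy=-5->C; (1,5):dx=-5,dy=-1->C
  (1,6):dx=-4,dy=-3->C; (2,3):dx=+1,dy=+1->C; (2,4):dx=+2,dy=+4->C; (2,5):dx=+4,dy=+8->C
  (2,6):dx=+5,dy=+6->C; (3,4):dx=+1,dy=+3->C; (3,5):dx=+3,dy=+7->C; (3,6):dx=+4,dy=+5->C
  (4,5):dx=+2,dy=+4->C; (4,6):dx=+3,dy=+2->C; (5,6):dx=+1,dy=-2->D
Step 2: C = 14, D = 1, total pairs = 15.
Step 3: tau = (C - D)/(n(n-1)/2) = (14 - 1)/15 = 0.866667.
Step 4: Exact two-sided p-value (enumerate n! = 720 permutations of y under H0): p = 0.016667.
Step 5: alpha = 0.05. reject H0.

tau_b = 0.8667 (C=14, D=1), p = 0.016667, reject H0.


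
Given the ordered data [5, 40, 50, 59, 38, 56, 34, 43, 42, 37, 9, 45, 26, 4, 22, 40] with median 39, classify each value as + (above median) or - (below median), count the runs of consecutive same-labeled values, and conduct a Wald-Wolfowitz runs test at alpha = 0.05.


Step 1: Compute median = 39; label A = above, B = below.
Labels in order: BAAABABAABBABBBA  (n_A = 8, n_B = 8)
Step 2: Count runs R = 10.
Step 3: Under H0 (random ordering), E[R] = 2*n_A*n_B/(n_A+n_B) + 1 = 2*8*8/16 + 1 = 9.0000.
        Var[R] = 2*n_A*n_B*(2*n_A*n_B - n_A - n_B) / ((n_A+n_B)^2 * (n_A+n_B-1)) = 14336/3840 = 3.7333.
        SD[R] = 1.9322.
Step 4: Continuity-corrected z = (R - 0.5 - E[R]) / SD[R] = (10 - 0.5 - 9.0000) / 1.9322 = 0.2588.
Step 5: Two-sided p-value via normal approximation = 2*(1 - Phi(|z|)) = 0.795809.
Step 6: alpha = 0.05. fail to reject H0.

R = 10, z = 0.2588, p = 0.795809, fail to reject H0.


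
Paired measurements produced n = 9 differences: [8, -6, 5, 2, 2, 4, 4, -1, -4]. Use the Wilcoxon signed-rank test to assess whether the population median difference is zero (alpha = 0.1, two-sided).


Step 1: Drop any zero differences (none here) and take |d_i|.
|d| = [8, 6, 5, 2, 2, 4, 4, 1, 4]
Step 2: Midrank |d_i| (ties get averaged ranks).
ranks: |8|->9, |6|->8, |5|->7, |2|->2.5, |2|->2.5, |4|->5, |4|->5, |1|->1, |4|->5
Step 3: Attach original signs; sum ranks with positive sign and with negative sign.
W+ = 9 + 7 + 2.5 + 2.5 + 5 + 5 = 31
W- = 8 + 1 + 5 = 14
(Check: W+ + W- = 45 should equal n(n+1)/2 = 45.)
Step 4: Test statistic W = min(W+, W-) = 14.
Step 5: Ties in |d|, so use the tie-corrected normal approximation.
        E[W] = n(n+1)/4 = 9*10/4 = 22.5.
        Tie groups: |d|=2 (t=2), |d|=4 (t=3); sum(t^3 - t) = 30.
        Var[W] = n(n+1)(2n+1)/24 - sum(t^3-t)/48 = 1710/24 - 30/48 = 70.625.
        z = (W - E[W]) / sqrt(Var[W]) = (14 - 22.5) / 8.4039 = -1.0114.
        Two-sided p = 2*Phi(z) = 0.311806.
Step 6: alpha = 0.1. fail to reject H0.

W+ = 31, W- = 14, W = min = 14, p = 0.311806, fail to reject H0.


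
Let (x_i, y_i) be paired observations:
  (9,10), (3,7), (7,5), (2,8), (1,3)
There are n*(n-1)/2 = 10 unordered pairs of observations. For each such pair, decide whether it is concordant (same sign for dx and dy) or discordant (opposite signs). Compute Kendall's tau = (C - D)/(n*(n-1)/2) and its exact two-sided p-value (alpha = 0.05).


Step 1: Enumerate the 10 unordered pairs (i,j) with i<j and classify each by sign(x_j-x_i) * sign(y_j-y_i).
  (1,2):dx=-6,dy=-3->C; (1,3):dx=-2,dy=-5->C; (1,4):dx=-7,dy=-2->C; (1,5):dx=-8,dy=-7->C
  (2,3):dx=+4,dy=-2->D; (2,4):dx=-1,dy=+1->D; (2,5):dx=-2,dy=-4->C; (3,4):dx=-5,dy=+3->D
  (3,5):dx=-6,dy=-2->C; (4,5):dx=-1,dy=-5->C
Step 2: C = 7, D = 3, total pairs = 10.
Step 3: tau = (C - D)/(n(n-1)/2) = (7 - 3)/10 = 0.400000.
Step 4: Exact two-sided p-value (enumerate n! = 120 permutations of y under H0): p = 0.483333.
Step 5: alpha = 0.05. fail to reject H0.

tau_b = 0.4000 (C=7, D=3), p = 0.483333, fail to reject H0.


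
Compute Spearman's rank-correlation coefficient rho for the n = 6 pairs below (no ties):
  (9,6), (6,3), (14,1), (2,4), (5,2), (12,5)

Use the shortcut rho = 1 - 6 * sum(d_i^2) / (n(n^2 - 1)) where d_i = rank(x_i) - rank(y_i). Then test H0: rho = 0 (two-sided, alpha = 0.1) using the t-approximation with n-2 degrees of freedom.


Step 1: Rank x and y separately (midranks; no ties here).
rank(x): 9->4, 6->3, 14->6, 2->1, 5->2, 12->5
rank(y): 6->6, 3->3, 1->1, 4->4, 2->2, 5->5
Step 2: d_i = R_x(i) - R_y(i); compute d_i^2.
  (4-6)^2=4, (3-3)^2=0, (6-1)^2=25, (1-4)^2=9, (2-2)^2=0, (5-5)^2=0
sum(d^2) = 38.
Step 3: rho = 1 - 6*38 / (6*(6^2 - 1)) = 1 - 228/210 = -0.085714.
Step 4: Under H0, t = rho * sqrt((n-2)/(1-rho^2)) = -0.1721 ~ t(4).
Step 5: Two-sided p-value from the t-distribution with 4 df = 0.871743.
Step 6: alpha = 0.1. fail to reject H0.

rho = -0.0857, p = 0.871743, fail to reject H0 at alpha = 0.1.


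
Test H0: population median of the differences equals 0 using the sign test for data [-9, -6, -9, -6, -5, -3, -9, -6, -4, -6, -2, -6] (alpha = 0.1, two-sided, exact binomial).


Step 1: Discard zero differences. Original n = 12; n_eff = number of nonzero differences = 12.
Nonzero differences (with sign): -9, -6, -9, -6, -5, -3, -9, -6, -4, -6, -2, -6
Step 2: Count signs: positive = 0, negative = 12.
Step 3: Under H0: P(positive) = 0.5, so the number of positives S ~ Bin(12, 0.5).
Step 4: Two-sided exact p-value = sum of Bin(12,0.5) probabilities at or below the observed probability = 0.000488.
Step 5: alpha = 0.1. reject H0.

n_eff = 12, pos = 0, neg = 12, p = 0.000488, reject H0.


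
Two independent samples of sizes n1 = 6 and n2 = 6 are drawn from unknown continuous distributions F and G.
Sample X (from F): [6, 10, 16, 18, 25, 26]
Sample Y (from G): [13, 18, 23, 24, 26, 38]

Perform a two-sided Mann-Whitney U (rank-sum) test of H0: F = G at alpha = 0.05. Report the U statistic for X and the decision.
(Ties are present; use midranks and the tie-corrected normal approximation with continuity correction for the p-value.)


Step 1: Combine and sort all 12 observations; assign midranks.
sorted (value, group): (6,X), (10,X), (13,Y), (16,X), (18,X), (18,Y), (23,Y), (24,Y), (25,X), (26,X), (26,Y), (38,Y)
ranks: 6->1, 10->2, 13->3, 16->4, 18->5.5, 18->5.5, 23->7, 24->8, 25->9, 26->10.5, 26->10.5, 38->12
Step 2: Rank sum for X: R1 = 1 + 2 + 4 + 5.5 + 9 + 10.5 = 32.
Step 3: U_X = R1 - n1(n1+1)/2 = 32 - 6*7/2 = 32 - 21 = 11.
       U_Y = n1*n2 - U_X = 36 - 11 = 25.
Step 4: Ties are present, so use the tie-corrected normal approximation (with continuity correction) for the p-value.
Step 5: p-value = 0.296258; compare to alpha = 0.05. fail to reject H0.

U_X = 11, p = 0.296258, fail to reject H0 at alpha = 0.05.


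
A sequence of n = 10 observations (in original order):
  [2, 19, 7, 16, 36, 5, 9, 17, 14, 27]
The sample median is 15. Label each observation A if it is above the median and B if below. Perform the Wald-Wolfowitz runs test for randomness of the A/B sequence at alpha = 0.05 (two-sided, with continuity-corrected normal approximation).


Step 1: Compute median = 15; label A = above, B = below.
Labels in order: BABAABBABA  (n_A = 5, n_B = 5)
Step 2: Count runs R = 8.
Step 3: Under H0 (random ordering), E[R] = 2*n_A*n_B/(n_A+n_B) + 1 = 2*5*5/10 + 1 = 6.0000.
        Var[R] = 2*n_A*n_B*(2*n_A*n_B - n_A - n_B) / ((n_A+n_B)^2 * (n_A+n_B-1)) = 2000/900 = 2.2222.
        SD[R] = 1.4907.
Step 4: Continuity-corrected z = (R - 0.5 - E[R]) / SD[R] = (8 - 0.5 - 6.0000) / 1.4907 = 1.0062.
Step 5: Two-sided p-value via normal approximation = 2*(1 - Phi(|z|)) = 0.314305.
Step 6: alpha = 0.05. fail to reject H0.

R = 8, z = 1.0062, p = 0.314305, fail to reject H0.


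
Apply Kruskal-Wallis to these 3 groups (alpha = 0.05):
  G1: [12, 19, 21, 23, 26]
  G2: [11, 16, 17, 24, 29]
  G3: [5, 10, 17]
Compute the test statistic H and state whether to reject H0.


Step 1: Combine all N = 13 observations and assign midranks.
sorted (value, group, rank): (5,G3,1), (10,G3,2), (11,G2,3), (12,G1,4), (16,G2,5), (17,G2,6.5), (17,G3,6.5), (19,G1,8), (21,G1,9), (23,G1,10), (24,G2,11), (26,G1,12), (29,G2,13)
Step 2: Sum ranks within each group.
R_1 = 43 (n_1 = 5)
R_2 = 38.5 (n_2 = 5)
R_3 = 9.5 (n_3 = 3)
Step 3: H = 12/(N(N+1)) * sum(R_i^2/n_i) - 3(N+1)
     = 12/(13*14) * (43^2/5 + 38.5^2/5 + 9.5^2/3) - 3*14
     = 0.065934 * 696.333 - 42
     = 3.912088.
Step 4: Ties present; correction factor C = 1 - 6/(13^3 - 13) = 0.997253. Corrected H = 3.912088 / 0.997253 = 3.922865.
Step 5: Under H0, H ~ chi^2(2); p-value = 0.140657.
Step 6: alpha = 0.05. fail to reject H0.

H = 3.9229, df = 2, p = 0.140657, fail to reject H0.


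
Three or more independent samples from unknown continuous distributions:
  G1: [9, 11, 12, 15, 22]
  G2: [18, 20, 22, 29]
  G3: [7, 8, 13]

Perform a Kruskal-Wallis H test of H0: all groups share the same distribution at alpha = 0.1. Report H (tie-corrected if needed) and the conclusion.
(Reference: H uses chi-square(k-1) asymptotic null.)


Step 1: Combine all N = 12 observations and assign midranks.
sorted (value, group, rank): (7,G3,1), (8,G3,2), (9,G1,3), (11,G1,4), (12,G1,5), (13,G3,6), (15,G1,7), (18,G2,8), (20,G2,9), (22,G1,10.5), (22,G2,10.5), (29,G2,12)
Step 2: Sum ranks within each group.
R_1 = 29.5 (n_1 = 5)
R_2 = 39.5 (n_2 = 4)
R_3 = 9 (n_3 = 3)
Step 3: H = 12/(N(N+1)) * sum(R_i^2/n_i) - 3(N+1)
     = 12/(12*13) * (29.5^2/5 + 39.5^2/4 + 9^2/3) - 3*13
     = 0.076923 * 591.112 - 39
     = 6.470192.
Step 4: Ties present; correction factor C = 1 - 6/(12^3 - 12) = 0.996503. Corrected H = 6.470192 / 0.996503 = 6.492895.
Step 5: Under H0, H ~ chi^2(2); p-value = 0.038912.
Step 6: alpha = 0.1. reject H0.

H = 6.4929, df = 2, p = 0.038912, reject H0.


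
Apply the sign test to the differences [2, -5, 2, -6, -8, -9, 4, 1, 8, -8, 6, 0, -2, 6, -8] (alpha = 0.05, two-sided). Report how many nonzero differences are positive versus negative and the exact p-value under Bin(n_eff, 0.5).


Step 1: Discard zero differences. Original n = 15; n_eff = number of nonzero differences = 14.
Nonzero differences (with sign): +2, -5, +2, -6, -8, -9, +4, +1, +8, -8, +6, -2, +6, -8
Step 2: Count signs: positive = 7, negative = 7.
Step 3: Under H0: P(positive) = 0.5, so the number of positives S ~ Bin(14, 0.5).
Step 4: Two-sided exact p-value = sum of Bin(14,0.5) probabilities at or below the observed probability = 1.000000.
Step 5: alpha = 0.05. fail to reject H0.

n_eff = 14, pos = 7, neg = 7, p = 1.000000, fail to reject H0.


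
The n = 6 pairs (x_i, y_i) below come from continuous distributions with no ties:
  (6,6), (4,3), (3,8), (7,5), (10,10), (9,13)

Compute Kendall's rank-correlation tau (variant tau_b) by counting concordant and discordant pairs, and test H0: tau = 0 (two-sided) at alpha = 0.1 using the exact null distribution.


Step 1: Enumerate the 15 unordered pairs (i,j) with i<j and classify each by sign(x_j-x_i) * sign(y_j-y_i).
  (1,2):dx=-2,dy=-3->C; (1,3):dx=-3,dy=+2->D; (1,4):dx=+1,dy=-1->D; (1,5):dx=+4,dy=+4->C
  (1,6):dx=+3,dy=+7->C; (2,3):dx=-1,dy=+5->D; (2,4):dx=+3,dy=+2->C; (2,5):dx=+6,dy=+7->C
  (2,6):dx=+5,dy=+10->C; (3,4):dx=+4,dy=-3->D; (3,5):dx=+7,dy=+2->C; (3,6):dx=+6,dy=+5->C
  (4,5):dx=+3,dy=+5->C; (4,6):dx=+2,dy=+8->C; (5,6):dx=-1,dy=+3->D
Step 2: C = 10, D = 5, total pairs = 15.
Step 3: tau = (C - D)/(n(n-1)/2) = (10 - 5)/15 = 0.333333.
Step 4: Exact two-sided p-value (enumerate n! = 720 permutations of y under H0): p = 0.469444.
Step 5: alpha = 0.1. fail to reject H0.

tau_b = 0.3333 (C=10, D=5), p = 0.469444, fail to reject H0.
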